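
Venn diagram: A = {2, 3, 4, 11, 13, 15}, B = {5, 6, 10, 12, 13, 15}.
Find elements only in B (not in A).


A = {2, 3, 4, 11, 13, 15}
B = {5, 6, 10, 12, 13, 15}
Region: only in B (not in A)
Elements: {5, 6, 10, 12}

Elements only in B (not in A): {5, 6, 10, 12}


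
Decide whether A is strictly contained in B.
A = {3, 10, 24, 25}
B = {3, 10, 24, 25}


A ⊂ B requires: A ⊆ B AND A ≠ B.
A ⊆ B? Yes
A = B? Yes
A = B, so A is not a PROPER subset.

No, A is not a proper subset of B


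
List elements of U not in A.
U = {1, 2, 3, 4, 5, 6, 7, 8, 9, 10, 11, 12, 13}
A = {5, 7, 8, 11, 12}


Aᶜ = U \ A = elements in U but not in A
U = {1, 2, 3, 4, 5, 6, 7, 8, 9, 10, 11, 12, 13}
A = {5, 7, 8, 11, 12}
Aᶜ = {1, 2, 3, 4, 6, 9, 10, 13}

Aᶜ = {1, 2, 3, 4, 6, 9, 10, 13}


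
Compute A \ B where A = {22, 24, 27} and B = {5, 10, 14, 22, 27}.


A \ B = elements in A but not in B
A = {22, 24, 27}
B = {5, 10, 14, 22, 27}
Remove from A any elements in B
A \ B = {24}

A \ B = {24}


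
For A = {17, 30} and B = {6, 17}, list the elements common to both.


A ∩ B = elements in both A and B
A = {17, 30}
B = {6, 17}
A ∩ B = {17}

A ∩ B = {17}


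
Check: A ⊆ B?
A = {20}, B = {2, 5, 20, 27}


A ⊆ B means every element of A is in B.
All elements of A are in B.
So A ⊆ B.

Yes, A ⊆ B


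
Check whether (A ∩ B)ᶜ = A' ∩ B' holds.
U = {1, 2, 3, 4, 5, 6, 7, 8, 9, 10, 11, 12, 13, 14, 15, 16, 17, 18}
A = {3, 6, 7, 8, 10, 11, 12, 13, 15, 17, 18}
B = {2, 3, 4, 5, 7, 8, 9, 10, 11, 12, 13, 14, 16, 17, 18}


LHS: A ∩ B = {3, 7, 8, 10, 11, 12, 13, 17, 18}
(A ∩ B)' = U \ (A ∩ B) = {1, 2, 4, 5, 6, 9, 14, 15, 16}
A' = {1, 2, 4, 5, 9, 14, 16}, B' = {1, 6, 15}
Claimed RHS: A' ∩ B' = {1}
Identity is INVALID: LHS = {1, 2, 4, 5, 6, 9, 14, 15, 16} but the RHS claimed here equals {1}. The correct form is (A ∩ B)' = A' ∪ B'.

Identity is invalid: (A ∩ B)' = {1, 2, 4, 5, 6, 9, 14, 15, 16} but A' ∩ B' = {1}. The correct De Morgan law is (A ∩ B)' = A' ∪ B'.


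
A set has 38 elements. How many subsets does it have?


Number of subsets = 2^n
= 2^38
= 274877906944

|P(A)| = 274877906944


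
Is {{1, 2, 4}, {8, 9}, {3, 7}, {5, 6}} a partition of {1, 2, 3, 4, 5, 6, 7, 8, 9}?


A partition requires: (1) non-empty parts, (2) pairwise disjoint, (3) union = U
Parts: {1, 2, 4}, {8, 9}, {3, 7}, {5, 6}
Union of parts: {1, 2, 3, 4, 5, 6, 7, 8, 9}
U = {1, 2, 3, 4, 5, 6, 7, 8, 9}
All non-empty? True
Pairwise disjoint? True
Covers U? True

Yes, valid partition


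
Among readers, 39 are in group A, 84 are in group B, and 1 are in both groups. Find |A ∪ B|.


|A ∪ B| = |A| + |B| - |A ∩ B|
= 39 + 84 - 1
= 122

|A ∪ B| = 122


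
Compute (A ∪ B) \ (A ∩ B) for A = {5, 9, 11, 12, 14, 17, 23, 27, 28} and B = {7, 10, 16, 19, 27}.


A △ B = (A \ B) ∪ (B \ A) = elements in exactly one of A or B
A \ B = {5, 9, 11, 12, 14, 17, 23, 28}
B \ A = {7, 10, 16, 19}
A △ B = {5, 7, 9, 10, 11, 12, 14, 16, 17, 19, 23, 28}

A △ B = {5, 7, 9, 10, 11, 12, 14, 16, 17, 19, 23, 28}


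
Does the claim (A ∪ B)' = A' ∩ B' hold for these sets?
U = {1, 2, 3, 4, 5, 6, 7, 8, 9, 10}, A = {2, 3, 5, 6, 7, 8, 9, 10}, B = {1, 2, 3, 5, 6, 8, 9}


LHS: A ∪ B = {1, 2, 3, 5, 6, 7, 8, 9, 10}
(A ∪ B)' = U \ (A ∪ B) = {4}
A' = {1, 4}, B' = {4, 7, 10}
Claimed RHS: A' ∩ B' = {4}
Identity is VALID: LHS = RHS = {4} ✓

Identity is valid. (A ∪ B)' = A' ∩ B' = {4}


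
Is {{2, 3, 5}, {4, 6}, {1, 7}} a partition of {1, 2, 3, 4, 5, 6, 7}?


A partition requires: (1) non-empty parts, (2) pairwise disjoint, (3) union = U
Parts: {2, 3, 5}, {4, 6}, {1, 7}
Union of parts: {1, 2, 3, 4, 5, 6, 7}
U = {1, 2, 3, 4, 5, 6, 7}
All non-empty? True
Pairwise disjoint? True
Covers U? True

Yes, valid partition


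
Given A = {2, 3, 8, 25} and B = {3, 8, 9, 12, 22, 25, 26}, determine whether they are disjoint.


Disjoint means A ∩ B = ∅.
A ∩ B = {3, 8, 25}
A ∩ B ≠ ∅, so A and B are NOT disjoint.

No, A and B are not disjoint (A ∩ B = {3, 8, 25})


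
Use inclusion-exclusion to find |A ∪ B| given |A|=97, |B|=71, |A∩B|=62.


|A ∪ B| = |A| + |B| - |A ∩ B|
= 97 + 71 - 62
= 106

|A ∪ B| = 106


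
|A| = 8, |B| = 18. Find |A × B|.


|A × B| = |A| × |B|
= 8 × 18
= 144

|A × B| = 144


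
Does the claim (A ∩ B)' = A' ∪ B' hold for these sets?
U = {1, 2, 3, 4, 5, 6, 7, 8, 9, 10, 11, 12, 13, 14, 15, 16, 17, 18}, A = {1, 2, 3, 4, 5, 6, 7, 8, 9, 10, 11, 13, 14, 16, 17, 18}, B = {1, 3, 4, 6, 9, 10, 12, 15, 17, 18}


LHS: A ∩ B = {1, 3, 4, 6, 9, 10, 17, 18}
(A ∩ B)' = U \ (A ∩ B) = {2, 5, 7, 8, 11, 12, 13, 14, 15, 16}
A' = {12, 15}, B' = {2, 5, 7, 8, 11, 13, 14, 16}
Claimed RHS: A' ∪ B' = {2, 5, 7, 8, 11, 12, 13, 14, 15, 16}
Identity is VALID: LHS = RHS = {2, 5, 7, 8, 11, 12, 13, 14, 15, 16} ✓

Identity is valid. (A ∩ B)' = A' ∪ B' = {2, 5, 7, 8, 11, 12, 13, 14, 15, 16}


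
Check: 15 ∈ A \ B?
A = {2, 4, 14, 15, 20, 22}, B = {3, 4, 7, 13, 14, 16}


A = {2, 4, 14, 15, 20, 22}, B = {3, 4, 7, 13, 14, 16}
A \ B = elements in A but not in B
A \ B = {2, 15, 20, 22}
Checking if 15 ∈ A \ B
15 is in A \ B → True

15 ∈ A \ B


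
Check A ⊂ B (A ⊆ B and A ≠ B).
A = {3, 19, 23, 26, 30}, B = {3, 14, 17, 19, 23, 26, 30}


A ⊂ B requires: A ⊆ B AND A ≠ B.
A ⊆ B? Yes
A = B? No
A ⊂ B: Yes (A is a proper subset of B)

Yes, A ⊂ B


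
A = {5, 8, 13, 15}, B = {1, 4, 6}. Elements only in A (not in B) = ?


A = {5, 8, 13, 15}
B = {1, 4, 6}
Region: only in A (not in B)
Elements: {5, 8, 13, 15}

Elements only in A (not in B): {5, 8, 13, 15}


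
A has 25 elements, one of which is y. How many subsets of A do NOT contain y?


Subsets of A avoiding y are subsets of A \ {y}, which has 24 elements.
Count = 2^(n-1) = 2^24
= 16777216

Number of subsets avoiding y = 16777216


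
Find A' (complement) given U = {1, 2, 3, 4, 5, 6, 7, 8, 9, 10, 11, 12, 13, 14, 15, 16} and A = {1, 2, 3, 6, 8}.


Aᶜ = U \ A = elements in U but not in A
U = {1, 2, 3, 4, 5, 6, 7, 8, 9, 10, 11, 12, 13, 14, 15, 16}
A = {1, 2, 3, 6, 8}
Aᶜ = {4, 5, 7, 9, 10, 11, 12, 13, 14, 15, 16}

Aᶜ = {4, 5, 7, 9, 10, 11, 12, 13, 14, 15, 16}


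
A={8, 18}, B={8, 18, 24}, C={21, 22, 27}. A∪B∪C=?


A ∪ B = {8, 18, 24}
(A ∪ B) ∪ C = {8, 18, 21, 22, 24, 27}

A ∪ B ∪ C = {8, 18, 21, 22, 24, 27}


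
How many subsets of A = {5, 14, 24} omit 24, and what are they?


A subset of A that omits 24 is a subset of A \ {24}, so there are 2^(n-1) = 2^2 = 4 of them.
Subsets excluding 24: ∅, {5}, {14}, {5, 14}

Subsets excluding 24 (4 total): ∅, {5}, {14}, {5, 14}


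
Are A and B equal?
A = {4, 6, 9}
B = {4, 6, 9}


Two sets are equal iff they have exactly the same elements.
A = {4, 6, 9}
B = {4, 6, 9}
Same elements → A = B

Yes, A = B


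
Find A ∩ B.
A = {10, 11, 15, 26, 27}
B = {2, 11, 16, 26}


A ∩ B = elements in both A and B
A = {10, 11, 15, 26, 27}
B = {2, 11, 16, 26}
A ∩ B = {11, 26}

A ∩ B = {11, 26}


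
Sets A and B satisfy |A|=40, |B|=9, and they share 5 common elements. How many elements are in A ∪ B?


|A ∪ B| = |A| + |B| - |A ∩ B|
= 40 + 9 - 5
= 44

|A ∪ B| = 44


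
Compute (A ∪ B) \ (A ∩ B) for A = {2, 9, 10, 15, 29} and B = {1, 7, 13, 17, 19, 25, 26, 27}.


A △ B = (A \ B) ∪ (B \ A) = elements in exactly one of A or B
A \ B = {2, 9, 10, 15, 29}
B \ A = {1, 7, 13, 17, 19, 25, 26, 27}
A △ B = {1, 2, 7, 9, 10, 13, 15, 17, 19, 25, 26, 27, 29}

A △ B = {1, 2, 7, 9, 10, 13, 15, 17, 19, 25, 26, 27, 29}


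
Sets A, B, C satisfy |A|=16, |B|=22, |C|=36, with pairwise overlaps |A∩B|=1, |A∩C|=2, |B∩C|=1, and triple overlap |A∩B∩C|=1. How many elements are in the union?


|A∪B∪C| = |A|+|B|+|C| - |A∩B|-|A∩C|-|B∩C| + |A∩B∩C|
= 16+22+36 - 1-2-1 + 1
= 74 - 4 + 1
= 71

|A ∪ B ∪ C| = 71


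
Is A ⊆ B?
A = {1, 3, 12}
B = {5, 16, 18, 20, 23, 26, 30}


A ⊆ B means every element of A is in B.
Elements in A not in B: {1, 3, 12}
So A ⊄ B.

No, A ⊄ B


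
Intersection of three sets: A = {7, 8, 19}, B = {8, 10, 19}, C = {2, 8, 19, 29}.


A ∩ B = {8, 19}
(A ∩ B) ∩ C = {8, 19}

A ∩ B ∩ C = {8, 19}


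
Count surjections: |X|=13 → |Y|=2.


n = |X| = 13, k = |Y| = 2. Surjections via inclusion-exclusion:
S(n,k) = Σ(-1)^i × C(k,i) × (k-i)^n, i=0 to k
i=0: (-1)^0×C(2,0)×2^13 = 8192
i=1: (-1)^1×C(2,1)×1^13 = -2
i=2: (-1)^2×C(2,2)×0^13 = 0
Total = 8190

Number of surjections = 8190


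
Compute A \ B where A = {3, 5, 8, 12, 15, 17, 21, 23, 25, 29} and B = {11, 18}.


A \ B = elements in A but not in B
A = {3, 5, 8, 12, 15, 17, 21, 23, 25, 29}
B = {11, 18}
Remove from A any elements in B
A \ B = {3, 5, 8, 12, 15, 17, 21, 23, 25, 29}

A \ B = {3, 5, 8, 12, 15, 17, 21, 23, 25, 29}


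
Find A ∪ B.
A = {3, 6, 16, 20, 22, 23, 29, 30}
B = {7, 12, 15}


A ∪ B = all elements in A or B (or both)
A = {3, 6, 16, 20, 22, 23, 29, 30}
B = {7, 12, 15}
A ∪ B = {3, 6, 7, 12, 15, 16, 20, 22, 23, 29, 30}

A ∪ B = {3, 6, 7, 12, 15, 16, 20, 22, 23, 29, 30}


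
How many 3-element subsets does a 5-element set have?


C(n,k) = n! / (k!(n-k)!)
C(5,3) = 5! / (3!2!)
= 10

C(5,3) = 10


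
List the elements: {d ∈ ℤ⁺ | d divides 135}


Checking each candidate:
Condition: positive divisors of 135
Result = {1, 3, 5, 9, 15, 27, 45, 135}

{1, 3, 5, 9, 15, 27, 45, 135}


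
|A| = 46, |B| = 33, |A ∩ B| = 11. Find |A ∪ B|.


|A ∪ B| = |A| + |B| - |A ∩ B|
= 46 + 33 - 11
= 68

|A ∪ B| = 68


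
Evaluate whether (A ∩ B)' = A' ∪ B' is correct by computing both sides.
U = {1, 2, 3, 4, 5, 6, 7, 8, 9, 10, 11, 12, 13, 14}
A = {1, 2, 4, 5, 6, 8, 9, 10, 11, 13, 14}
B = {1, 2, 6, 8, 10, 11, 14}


LHS: A ∩ B = {1, 2, 6, 8, 10, 11, 14}
(A ∩ B)' = U \ (A ∩ B) = {3, 4, 5, 7, 9, 12, 13}
A' = {3, 7, 12}, B' = {3, 4, 5, 7, 9, 12, 13}
Claimed RHS: A' ∪ B' = {3, 4, 5, 7, 9, 12, 13}
Identity is VALID: LHS = RHS = {3, 4, 5, 7, 9, 12, 13} ✓

Identity is valid. (A ∩ B)' = A' ∪ B' = {3, 4, 5, 7, 9, 12, 13}


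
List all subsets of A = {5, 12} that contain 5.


A subset of A contains 5 iff the remaining 1 elements form any subset of A \ {5}.
Count: 2^(n-1) = 2^1 = 2
Subsets containing 5: {5}, {5, 12}

Subsets containing 5 (2 total): {5}, {5, 12}


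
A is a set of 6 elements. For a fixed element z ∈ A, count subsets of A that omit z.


Subsets of A avoiding z are subsets of A \ {z}, which has 5 elements.
Count = 2^(n-1) = 2^5
= 32

Number of subsets avoiding z = 32


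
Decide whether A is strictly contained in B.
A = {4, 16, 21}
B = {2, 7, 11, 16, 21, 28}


A ⊂ B requires: A ⊆ B AND A ≠ B.
A ⊆ B? No
A ⊄ B, so A is not a proper subset.

No, A is not a proper subset of B


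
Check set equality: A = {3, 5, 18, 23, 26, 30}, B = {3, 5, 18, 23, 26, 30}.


Two sets are equal iff they have exactly the same elements.
A = {3, 5, 18, 23, 26, 30}
B = {3, 5, 18, 23, 26, 30}
Same elements → A = B

Yes, A = B


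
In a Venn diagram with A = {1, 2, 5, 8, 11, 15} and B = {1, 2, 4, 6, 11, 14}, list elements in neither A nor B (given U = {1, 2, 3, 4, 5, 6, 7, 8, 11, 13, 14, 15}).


A = {1, 2, 5, 8, 11, 15}
B = {1, 2, 4, 6, 11, 14}
Region: in neither A nor B (given U = {1, 2, 3, 4, 5, 6, 7, 8, 11, 13, 14, 15})
Elements: {3, 7, 13}

Elements in neither A nor B (given U = {1, 2, 3, 4, 5, 6, 7, 8, 11, 13, 14, 15}): {3, 7, 13}


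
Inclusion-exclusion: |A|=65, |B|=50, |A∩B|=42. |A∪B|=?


|A ∪ B| = |A| + |B| - |A ∩ B|
= 65 + 50 - 42
= 73

|A ∪ B| = 73


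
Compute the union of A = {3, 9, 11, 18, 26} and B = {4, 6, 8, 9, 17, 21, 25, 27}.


A ∪ B = all elements in A or B (or both)
A = {3, 9, 11, 18, 26}
B = {4, 6, 8, 9, 17, 21, 25, 27}
A ∪ B = {3, 4, 6, 8, 9, 11, 17, 18, 21, 25, 26, 27}

A ∪ B = {3, 4, 6, 8, 9, 11, 17, 18, 21, 25, 26, 27}


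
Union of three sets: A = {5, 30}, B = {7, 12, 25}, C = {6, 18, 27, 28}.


A ∪ B = {5, 7, 12, 25, 30}
(A ∪ B) ∪ C = {5, 6, 7, 12, 18, 25, 27, 28, 30}

A ∪ B ∪ C = {5, 6, 7, 12, 18, 25, 27, 28, 30}


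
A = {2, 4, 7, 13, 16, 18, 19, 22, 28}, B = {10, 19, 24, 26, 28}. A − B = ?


A \ B = elements in A but not in B
A = {2, 4, 7, 13, 16, 18, 19, 22, 28}
B = {10, 19, 24, 26, 28}
Remove from A any elements in B
A \ B = {2, 4, 7, 13, 16, 18, 22}

A \ B = {2, 4, 7, 13, 16, 18, 22}


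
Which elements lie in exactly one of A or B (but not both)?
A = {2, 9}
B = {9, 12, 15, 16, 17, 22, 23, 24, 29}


A △ B = (A \ B) ∪ (B \ A) = elements in exactly one of A or B
A \ B = {2}
B \ A = {12, 15, 16, 17, 22, 23, 24, 29}
A △ B = {2, 12, 15, 16, 17, 22, 23, 24, 29}

A △ B = {2, 12, 15, 16, 17, 22, 23, 24, 29}


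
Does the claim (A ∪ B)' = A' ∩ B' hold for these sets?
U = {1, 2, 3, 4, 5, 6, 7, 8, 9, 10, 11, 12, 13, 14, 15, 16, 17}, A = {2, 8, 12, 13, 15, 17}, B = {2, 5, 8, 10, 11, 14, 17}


LHS: A ∪ B = {2, 5, 8, 10, 11, 12, 13, 14, 15, 17}
(A ∪ B)' = U \ (A ∪ B) = {1, 3, 4, 6, 7, 9, 16}
A' = {1, 3, 4, 5, 6, 7, 9, 10, 11, 14, 16}, B' = {1, 3, 4, 6, 7, 9, 12, 13, 15, 16}
Claimed RHS: A' ∩ B' = {1, 3, 4, 6, 7, 9, 16}
Identity is VALID: LHS = RHS = {1, 3, 4, 6, 7, 9, 16} ✓

Identity is valid. (A ∪ B)' = A' ∩ B' = {1, 3, 4, 6, 7, 9, 16}


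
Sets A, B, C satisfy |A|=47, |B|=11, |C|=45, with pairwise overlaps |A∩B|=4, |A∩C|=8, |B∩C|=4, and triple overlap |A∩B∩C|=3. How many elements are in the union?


|A∪B∪C| = |A|+|B|+|C| - |A∩B|-|A∩C|-|B∩C| + |A∩B∩C|
= 47+11+45 - 4-8-4 + 3
= 103 - 16 + 3
= 90

|A ∪ B ∪ C| = 90


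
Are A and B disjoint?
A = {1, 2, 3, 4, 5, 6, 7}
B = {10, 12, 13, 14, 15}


Disjoint means A ∩ B = ∅.
A ∩ B = ∅
A ∩ B = ∅, so A and B are disjoint.

Yes, A and B are disjoint


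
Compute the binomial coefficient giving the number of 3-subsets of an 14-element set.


C(n,k) = n! / (k!(n-k)!)
C(14,3) = 14! / (3!11!)
= 364

C(14,3) = 364


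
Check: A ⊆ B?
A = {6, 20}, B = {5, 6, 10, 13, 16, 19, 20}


A ⊆ B means every element of A is in B.
All elements of A are in B.
So A ⊆ B.

Yes, A ⊆ B


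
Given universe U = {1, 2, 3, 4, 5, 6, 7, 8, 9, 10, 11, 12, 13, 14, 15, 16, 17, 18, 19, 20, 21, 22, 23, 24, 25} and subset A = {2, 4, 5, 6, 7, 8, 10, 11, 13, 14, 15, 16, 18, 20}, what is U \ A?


Aᶜ = U \ A = elements in U but not in A
U = {1, 2, 3, 4, 5, 6, 7, 8, 9, 10, 11, 12, 13, 14, 15, 16, 17, 18, 19, 20, 21, 22, 23, 24, 25}
A = {2, 4, 5, 6, 7, 8, 10, 11, 13, 14, 15, 16, 18, 20}
Aᶜ = {1, 3, 9, 12, 17, 19, 21, 22, 23, 24, 25}

Aᶜ = {1, 3, 9, 12, 17, 19, 21, 22, 23, 24, 25}


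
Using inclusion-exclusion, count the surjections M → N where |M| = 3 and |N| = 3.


n = |M| = 3, k = |N| = 3. Surjections via inclusion-exclusion:
S(n,k) = Σ(-1)^i × C(k,i) × (k-i)^n, i=0 to k
i=0: (-1)^0×C(3,0)×3^3 = 27
i=1: (-1)^1×C(3,1)×2^3 = -24
i=2: (-1)^2×C(3,2)×1^3 = 3
i=3: (-1)^3×C(3,3)×0^3 = 0
Total = 6

Number of surjections = 6


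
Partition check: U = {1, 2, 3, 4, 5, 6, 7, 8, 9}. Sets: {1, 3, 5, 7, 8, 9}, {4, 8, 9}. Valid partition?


A partition requires: (1) non-empty parts, (2) pairwise disjoint, (3) union = U
Parts: {1, 3, 5, 7, 8, 9}, {4, 8, 9}
Union of parts: {1, 3, 4, 5, 7, 8, 9}
U = {1, 2, 3, 4, 5, 6, 7, 8, 9}
All non-empty? True
Pairwise disjoint? False
Covers U? False

No, not a valid partition


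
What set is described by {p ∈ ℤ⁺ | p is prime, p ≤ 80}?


Checking each candidate:
Condition: primes ≤ 80
Result = {2, 3, 5, 7, 11, 13, 17, 19, 23, 29, 31, 37, 41, 43, 47, 53, 59, 61, 67, 71, 73, 79}

{2, 3, 5, 7, 11, 13, 17, 19, 23, 29, 31, 37, 41, 43, 47, 53, 59, 61, 67, 71, 73, 79}


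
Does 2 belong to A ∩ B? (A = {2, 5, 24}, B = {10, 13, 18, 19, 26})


A = {2, 5, 24}, B = {10, 13, 18, 19, 26}
A ∩ B = elements in both A and B
A ∩ B = ∅
Checking if 2 ∈ A ∩ B
2 is not in A ∩ B → False

2 ∉ A ∩ B


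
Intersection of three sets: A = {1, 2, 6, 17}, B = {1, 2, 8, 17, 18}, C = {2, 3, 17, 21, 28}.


A ∩ B = {1, 2, 17}
(A ∩ B) ∩ C = {2, 17}

A ∩ B ∩ C = {2, 17}


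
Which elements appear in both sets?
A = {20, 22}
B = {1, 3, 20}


A ∩ B = elements in both A and B
A = {20, 22}
B = {1, 3, 20}
A ∩ B = {20}

A ∩ B = {20}


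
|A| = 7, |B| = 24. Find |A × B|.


|A × B| = |A| × |B|
= 7 × 24
= 168

|A × B| = 168


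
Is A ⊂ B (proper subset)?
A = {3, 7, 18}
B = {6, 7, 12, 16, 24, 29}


A ⊂ B requires: A ⊆ B AND A ≠ B.
A ⊆ B? No
A ⊄ B, so A is not a proper subset.

No, A is not a proper subset of B


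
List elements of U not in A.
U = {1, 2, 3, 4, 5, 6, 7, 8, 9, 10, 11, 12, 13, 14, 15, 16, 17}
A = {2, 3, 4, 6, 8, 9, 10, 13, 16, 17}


Aᶜ = U \ A = elements in U but not in A
U = {1, 2, 3, 4, 5, 6, 7, 8, 9, 10, 11, 12, 13, 14, 15, 16, 17}
A = {2, 3, 4, 6, 8, 9, 10, 13, 16, 17}
Aᶜ = {1, 5, 7, 11, 12, 14, 15}

Aᶜ = {1, 5, 7, 11, 12, 14, 15}


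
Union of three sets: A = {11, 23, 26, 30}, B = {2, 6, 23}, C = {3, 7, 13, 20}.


A ∪ B = {2, 6, 11, 23, 26, 30}
(A ∪ B) ∪ C = {2, 3, 6, 7, 11, 13, 20, 23, 26, 30}

A ∪ B ∪ C = {2, 3, 6, 7, 11, 13, 20, 23, 26, 30}


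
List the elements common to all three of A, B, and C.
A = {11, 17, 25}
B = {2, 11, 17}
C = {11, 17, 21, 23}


A ∩ B = {11, 17}
(A ∩ B) ∩ C = {11, 17}

A ∩ B ∩ C = {11, 17}


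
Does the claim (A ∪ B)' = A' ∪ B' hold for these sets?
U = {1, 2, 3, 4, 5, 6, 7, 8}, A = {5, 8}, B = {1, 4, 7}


LHS: A ∪ B = {1, 4, 5, 7, 8}
(A ∪ B)' = U \ (A ∪ B) = {2, 3, 6}
A' = {1, 2, 3, 4, 6, 7}, B' = {2, 3, 5, 6, 8}
Claimed RHS: A' ∪ B' = {1, 2, 3, 4, 5, 6, 7, 8}
Identity is INVALID: LHS = {2, 3, 6} but the RHS claimed here equals {1, 2, 3, 4, 5, 6, 7, 8}. The correct form is (A ∪ B)' = A' ∩ B'.

Identity is invalid: (A ∪ B)' = {2, 3, 6} but A' ∪ B' = {1, 2, 3, 4, 5, 6, 7, 8}. The correct De Morgan law is (A ∪ B)' = A' ∩ B'.


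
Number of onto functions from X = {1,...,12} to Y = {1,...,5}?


n = |X| = 12, k = |Y| = 5. Surjections via inclusion-exclusion:
S(n,k) = Σ(-1)^i × C(k,i) × (k-i)^n, i=0 to k
i=0: (-1)^0×C(5,0)×5^12 = 244140625
i=1: (-1)^1×C(5,1)×4^12 = -83886080
i=2: (-1)^2×C(5,2)×3^12 = 5314410
i=3: (-1)^3×C(5,3)×2^12 = -40960
i=4: (-1)^4×C(5,4)×1^12 = 5
i=5: (-1)^5×C(5,5)×0^12 = 0
Total = 165528000

Number of surjections = 165528000


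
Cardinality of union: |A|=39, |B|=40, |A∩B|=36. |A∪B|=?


|A ∪ B| = |A| + |B| - |A ∩ B|
= 39 + 40 - 36
= 43

|A ∪ B| = 43


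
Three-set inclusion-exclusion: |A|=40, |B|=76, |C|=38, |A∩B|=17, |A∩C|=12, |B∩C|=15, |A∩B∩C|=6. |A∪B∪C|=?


|A∪B∪C| = |A|+|B|+|C| - |A∩B|-|A∩C|-|B∩C| + |A∩B∩C|
= 40+76+38 - 17-12-15 + 6
= 154 - 44 + 6
= 116

|A ∪ B ∪ C| = 116


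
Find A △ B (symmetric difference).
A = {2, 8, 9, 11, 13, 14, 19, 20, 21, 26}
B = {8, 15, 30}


A △ B = (A \ B) ∪ (B \ A) = elements in exactly one of A or B
A \ B = {2, 9, 11, 13, 14, 19, 20, 21, 26}
B \ A = {15, 30}
A △ B = {2, 9, 11, 13, 14, 15, 19, 20, 21, 26, 30}

A △ B = {2, 9, 11, 13, 14, 15, 19, 20, 21, 26, 30}


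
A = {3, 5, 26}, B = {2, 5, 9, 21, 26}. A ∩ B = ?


A ∩ B = elements in both A and B
A = {3, 5, 26}
B = {2, 5, 9, 21, 26}
A ∩ B = {5, 26}

A ∩ B = {5, 26}


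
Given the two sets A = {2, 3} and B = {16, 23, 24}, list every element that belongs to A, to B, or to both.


A ∪ B = all elements in A or B (or both)
A = {2, 3}
B = {16, 23, 24}
A ∪ B = {2, 3, 16, 23, 24}

A ∪ B = {2, 3, 16, 23, 24}


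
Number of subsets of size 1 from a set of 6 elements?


C(n,k) = n! / (k!(n-k)!)
C(6,1) = 6! / (1!5!)
= 6

C(6,1) = 6


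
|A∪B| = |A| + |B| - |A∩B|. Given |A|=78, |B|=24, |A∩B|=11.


|A ∪ B| = |A| + |B| - |A ∩ B|
= 78 + 24 - 11
= 91

|A ∪ B| = 91


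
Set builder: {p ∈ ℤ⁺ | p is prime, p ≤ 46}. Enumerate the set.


Checking each candidate:
Condition: primes ≤ 46
Result = {2, 3, 5, 7, 11, 13, 17, 19, 23, 29, 31, 37, 41, 43}

{2, 3, 5, 7, 11, 13, 17, 19, 23, 29, 31, 37, 41, 43}


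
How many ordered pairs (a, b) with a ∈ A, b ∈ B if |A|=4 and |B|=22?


|A × B| = |A| × |B|
= 4 × 22
= 88

|A × B| = 88


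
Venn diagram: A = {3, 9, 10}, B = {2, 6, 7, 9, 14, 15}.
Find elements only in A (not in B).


A = {3, 9, 10}
B = {2, 6, 7, 9, 14, 15}
Region: only in A (not in B)
Elements: {3, 10}

Elements only in A (not in B): {3, 10}


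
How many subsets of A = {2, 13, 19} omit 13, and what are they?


A subset of A that omits 13 is a subset of A \ {13}, so there are 2^(n-1) = 2^2 = 4 of them.
Subsets excluding 13: ∅, {2}, {19}, {2, 19}

Subsets excluding 13 (4 total): ∅, {2}, {19}, {2, 19}


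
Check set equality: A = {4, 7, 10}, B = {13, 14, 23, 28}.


Two sets are equal iff they have exactly the same elements.
A = {4, 7, 10}
B = {13, 14, 23, 28}
Differences: {4, 7, 10, 13, 14, 23, 28}
A ≠ B

No, A ≠ B


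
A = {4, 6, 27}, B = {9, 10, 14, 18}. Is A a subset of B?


A ⊆ B means every element of A is in B.
Elements in A not in B: {4, 6, 27}
So A ⊄ B.

No, A ⊄ B


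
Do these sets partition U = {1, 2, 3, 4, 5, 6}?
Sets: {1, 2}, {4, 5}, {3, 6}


A partition requires: (1) non-empty parts, (2) pairwise disjoint, (3) union = U
Parts: {1, 2}, {4, 5}, {3, 6}
Union of parts: {1, 2, 3, 4, 5, 6}
U = {1, 2, 3, 4, 5, 6}
All non-empty? True
Pairwise disjoint? True
Covers U? True

Yes, valid partition


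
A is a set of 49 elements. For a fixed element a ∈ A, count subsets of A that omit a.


Subsets of A avoiding a are subsets of A \ {a}, which has 48 elements.
Count = 2^(n-1) = 2^48
= 281474976710656

Number of subsets avoiding a = 281474976710656


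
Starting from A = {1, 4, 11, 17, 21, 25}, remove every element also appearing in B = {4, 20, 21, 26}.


A \ B = elements in A but not in B
A = {1, 4, 11, 17, 21, 25}
B = {4, 20, 21, 26}
Remove from A any elements in B
A \ B = {1, 11, 17, 25}

A \ B = {1, 11, 17, 25}


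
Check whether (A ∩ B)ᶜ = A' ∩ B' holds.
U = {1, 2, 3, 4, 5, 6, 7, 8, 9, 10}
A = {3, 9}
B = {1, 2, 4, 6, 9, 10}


LHS: A ∩ B = {9}
(A ∩ B)' = U \ (A ∩ B) = {1, 2, 3, 4, 5, 6, 7, 8, 10}
A' = {1, 2, 4, 5, 6, 7, 8, 10}, B' = {3, 5, 7, 8}
Claimed RHS: A' ∩ B' = {5, 7, 8}
Identity is INVALID: LHS = {1, 2, 3, 4, 5, 6, 7, 8, 10} but the RHS claimed here equals {5, 7, 8}. The correct form is (A ∩ B)' = A' ∪ B'.

Identity is invalid: (A ∩ B)' = {1, 2, 3, 4, 5, 6, 7, 8, 10} but A' ∩ B' = {5, 7, 8}. The correct De Morgan law is (A ∩ B)' = A' ∪ B'.


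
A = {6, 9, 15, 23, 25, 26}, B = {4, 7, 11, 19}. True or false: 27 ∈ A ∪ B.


A = {6, 9, 15, 23, 25, 26}, B = {4, 7, 11, 19}
A ∪ B = all elements in A or B
A ∪ B = {4, 6, 7, 9, 11, 15, 19, 23, 25, 26}
Checking if 27 ∈ A ∪ B
27 is not in A ∪ B → False

27 ∉ A ∪ B


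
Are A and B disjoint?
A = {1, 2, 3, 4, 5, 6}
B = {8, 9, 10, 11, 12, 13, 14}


Disjoint means A ∩ B = ∅.
A ∩ B = ∅
A ∩ B = ∅, so A and B are disjoint.

Yes, A and B are disjoint


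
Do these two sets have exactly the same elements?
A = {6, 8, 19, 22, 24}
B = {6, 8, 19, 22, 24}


Two sets are equal iff they have exactly the same elements.
A = {6, 8, 19, 22, 24}
B = {6, 8, 19, 22, 24}
Same elements → A = B

Yes, A = B


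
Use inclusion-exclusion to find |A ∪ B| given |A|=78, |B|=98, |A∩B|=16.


|A ∪ B| = |A| + |B| - |A ∩ B|
= 78 + 98 - 16
= 160

|A ∪ B| = 160


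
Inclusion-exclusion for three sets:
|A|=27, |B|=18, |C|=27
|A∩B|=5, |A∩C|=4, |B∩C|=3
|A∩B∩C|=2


|A∪B∪C| = |A|+|B|+|C| - |A∩B|-|A∩C|-|B∩C| + |A∩B∩C|
= 27+18+27 - 5-4-3 + 2
= 72 - 12 + 2
= 62

|A ∪ B ∪ C| = 62


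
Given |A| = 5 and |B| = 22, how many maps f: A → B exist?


Each of |A| = 5 inputs maps to any of |B| = 22 outputs.
# functions = |B|^|A| = 22^5
= 5153632

Number of functions = 5153632


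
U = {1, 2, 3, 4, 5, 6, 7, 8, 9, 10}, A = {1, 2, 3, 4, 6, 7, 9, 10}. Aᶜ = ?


Aᶜ = U \ A = elements in U but not in A
U = {1, 2, 3, 4, 5, 6, 7, 8, 9, 10}
A = {1, 2, 3, 4, 6, 7, 9, 10}
Aᶜ = {5, 8}

Aᶜ = {5, 8}


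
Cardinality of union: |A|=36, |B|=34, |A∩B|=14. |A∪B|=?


|A ∪ B| = |A| + |B| - |A ∩ B|
= 36 + 34 - 14
= 56

|A ∪ B| = 56


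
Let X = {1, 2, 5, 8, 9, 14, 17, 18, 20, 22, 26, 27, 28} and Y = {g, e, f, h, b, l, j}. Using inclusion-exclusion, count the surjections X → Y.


n = |X| = 13, k = |Y| = 7. Surjections via inclusion-exclusion:
S(n,k) = Σ(-1)^i × C(k,i) × (k-i)^n, i=0 to k
i=0: (-1)^0×C(7,0)×7^13 = 96889010407
i=1: (-1)^1×C(7,1)×6^13 = -91424858112
i=2: (-1)^2×C(7,2)×5^13 = 25634765625
i=3: (-1)^3×C(7,3)×4^13 = -2348810240
i=4: (-1)^4×C(7,4)×3^13 = 55801305
i=5: (-1)^5×C(7,5)×2^13 = -172032
i=6: (-1)^6×C(7,6)×1^13 = 7
i=7: (-1)^7×C(7,7)×0^13 = 0
Total = 28805736960

Number of surjections = 28805736960


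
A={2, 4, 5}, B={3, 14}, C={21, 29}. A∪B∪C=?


A ∪ B = {2, 3, 4, 5, 14}
(A ∪ B) ∪ C = {2, 3, 4, 5, 14, 21, 29}

A ∪ B ∪ C = {2, 3, 4, 5, 14, 21, 29}


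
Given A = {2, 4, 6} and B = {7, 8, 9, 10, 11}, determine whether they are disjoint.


Disjoint means A ∩ B = ∅.
A ∩ B = ∅
A ∩ B = ∅, so A and B are disjoint.

Yes, A and B are disjoint


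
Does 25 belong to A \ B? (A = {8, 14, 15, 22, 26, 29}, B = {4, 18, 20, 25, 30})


A = {8, 14, 15, 22, 26, 29}, B = {4, 18, 20, 25, 30}
A \ B = elements in A but not in B
A \ B = {8, 14, 15, 22, 26, 29}
Checking if 25 ∈ A \ B
25 is not in A \ B → False

25 ∉ A \ B


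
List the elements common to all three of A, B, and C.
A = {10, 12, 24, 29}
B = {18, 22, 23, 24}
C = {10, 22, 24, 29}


A ∩ B = {24}
(A ∩ B) ∩ C = {24}

A ∩ B ∩ C = {24}


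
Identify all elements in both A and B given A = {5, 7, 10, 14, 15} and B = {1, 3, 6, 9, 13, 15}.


A = {5, 7, 10, 14, 15}
B = {1, 3, 6, 9, 13, 15}
Region: in both A and B
Elements: {15}

Elements in both A and B: {15}


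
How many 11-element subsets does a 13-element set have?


C(n,k) = n! / (k!(n-k)!)
C(13,11) = 13! / (11!2!)
= 78

C(13,11) = 78


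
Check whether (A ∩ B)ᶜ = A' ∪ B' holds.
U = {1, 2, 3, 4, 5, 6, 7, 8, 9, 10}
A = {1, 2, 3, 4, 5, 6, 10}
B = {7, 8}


LHS: A ∩ B = ∅
(A ∩ B)' = U \ (A ∩ B) = {1, 2, 3, 4, 5, 6, 7, 8, 9, 10}
A' = {7, 8, 9}, B' = {1, 2, 3, 4, 5, 6, 9, 10}
Claimed RHS: A' ∪ B' = {1, 2, 3, 4, 5, 6, 7, 8, 9, 10}
Identity is VALID: LHS = RHS = {1, 2, 3, 4, 5, 6, 7, 8, 9, 10} ✓

Identity is valid. (A ∩ B)' = A' ∪ B' = {1, 2, 3, 4, 5, 6, 7, 8, 9, 10}


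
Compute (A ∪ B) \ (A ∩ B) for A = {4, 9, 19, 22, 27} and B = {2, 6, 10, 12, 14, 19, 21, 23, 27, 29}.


A △ B = (A \ B) ∪ (B \ A) = elements in exactly one of A or B
A \ B = {4, 9, 22}
B \ A = {2, 6, 10, 12, 14, 21, 23, 29}
A △ B = {2, 4, 6, 9, 10, 12, 14, 21, 22, 23, 29}

A △ B = {2, 4, 6, 9, 10, 12, 14, 21, 22, 23, 29}


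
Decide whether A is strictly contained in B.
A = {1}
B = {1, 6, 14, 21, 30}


A ⊂ B requires: A ⊆ B AND A ≠ B.
A ⊆ B? Yes
A = B? No
A ⊂ B: Yes (A is a proper subset of B)

Yes, A ⊂ B


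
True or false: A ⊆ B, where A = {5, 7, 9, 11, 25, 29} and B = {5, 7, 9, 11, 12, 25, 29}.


A ⊆ B means every element of A is in B.
All elements of A are in B.
So A ⊆ B.

Yes, A ⊆ B


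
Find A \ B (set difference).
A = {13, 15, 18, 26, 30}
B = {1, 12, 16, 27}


A \ B = elements in A but not in B
A = {13, 15, 18, 26, 30}
B = {1, 12, 16, 27}
Remove from A any elements in B
A \ B = {13, 15, 18, 26, 30}

A \ B = {13, 15, 18, 26, 30}


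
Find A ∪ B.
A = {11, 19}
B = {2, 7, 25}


A ∪ B = all elements in A or B (or both)
A = {11, 19}
B = {2, 7, 25}
A ∪ B = {2, 7, 11, 19, 25}

A ∪ B = {2, 7, 11, 19, 25}


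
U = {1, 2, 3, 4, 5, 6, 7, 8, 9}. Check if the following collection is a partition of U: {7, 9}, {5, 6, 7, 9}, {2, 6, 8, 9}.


A partition requires: (1) non-empty parts, (2) pairwise disjoint, (3) union = U
Parts: {7, 9}, {5, 6, 7, 9}, {2, 6, 8, 9}
Union of parts: {2, 5, 6, 7, 8, 9}
U = {1, 2, 3, 4, 5, 6, 7, 8, 9}
All non-empty? True
Pairwise disjoint? False
Covers U? False

No, not a valid partition


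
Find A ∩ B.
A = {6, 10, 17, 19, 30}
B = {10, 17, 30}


A ∩ B = elements in both A and B
A = {6, 10, 17, 19, 30}
B = {10, 17, 30}
A ∩ B = {10, 17, 30}

A ∩ B = {10, 17, 30}


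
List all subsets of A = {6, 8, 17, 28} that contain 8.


A subset of A contains 8 iff the remaining 3 elements form any subset of A \ {8}.
Count: 2^(n-1) = 2^3 = 8
Subsets containing 8: {8}, {6, 8}, {8, 17}, {8, 28}, {6, 8, 17}, {6, 8, 28}, {8, 17, 28}, {6, 8, 17, 28}

Subsets containing 8 (8 total): {8}, {6, 8}, {8, 17}, {8, 28}, {6, 8, 17}, {6, 8, 28}, {8, 17, 28}, {6, 8, 17, 28}


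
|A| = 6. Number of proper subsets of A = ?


Total subsets = 2^n = 2^6 = 64
Proper subsets exclude the set itself: 2^n - 1
= 64 - 1
= 63

Number of proper subsets = 63


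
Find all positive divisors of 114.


Checking each candidate:
Condition: positive divisors of 114
Result = {1, 2, 3, 6, 19, 38, 57, 114}

{1, 2, 3, 6, 19, 38, 57, 114}


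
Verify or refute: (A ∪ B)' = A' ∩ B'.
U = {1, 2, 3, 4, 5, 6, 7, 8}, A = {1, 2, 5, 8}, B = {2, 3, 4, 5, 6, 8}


LHS: A ∪ B = {1, 2, 3, 4, 5, 6, 8}
(A ∪ B)' = U \ (A ∪ B) = {7}
A' = {3, 4, 6, 7}, B' = {1, 7}
Claimed RHS: A' ∩ B' = {7}
Identity is VALID: LHS = RHS = {7} ✓

Identity is valid. (A ∪ B)' = A' ∩ B' = {7}


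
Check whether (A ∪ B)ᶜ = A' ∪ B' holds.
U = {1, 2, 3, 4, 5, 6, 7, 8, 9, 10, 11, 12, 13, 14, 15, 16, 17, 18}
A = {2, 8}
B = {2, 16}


LHS: A ∪ B = {2, 8, 16}
(A ∪ B)' = U \ (A ∪ B) = {1, 3, 4, 5, 6, 7, 9, 10, 11, 12, 13, 14, 15, 17, 18}
A' = {1, 3, 4, 5, 6, 7, 9, 10, 11, 12, 13, 14, 15, 16, 17, 18}, B' = {1, 3, 4, 5, 6, 7, 8, 9, 10, 11, 12, 13, 14, 15, 17, 18}
Claimed RHS: A' ∪ B' = {1, 3, 4, 5, 6, 7, 8, 9, 10, 11, 12, 13, 14, 15, 16, 17, 18}
Identity is INVALID: LHS = {1, 3, 4, 5, 6, 7, 9, 10, 11, 12, 13, 14, 15, 17, 18} but the RHS claimed here equals {1, 3, 4, 5, 6, 7, 8, 9, 10, 11, 12, 13, 14, 15, 16, 17, 18}. The correct form is (A ∪ B)' = A' ∩ B'.

Identity is invalid: (A ∪ B)' = {1, 3, 4, 5, 6, 7, 9, 10, 11, 12, 13, 14, 15, 17, 18} but A' ∪ B' = {1, 3, 4, 5, 6, 7, 8, 9, 10, 11, 12, 13, 14, 15, 16, 17, 18}. The correct De Morgan law is (A ∪ B)' = A' ∩ B'.


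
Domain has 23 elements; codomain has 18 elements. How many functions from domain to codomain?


Each of |A| = 23 inputs maps to any of |B| = 18 outputs.
# functions = |B|^|A| = 18^23
= 74347713614021927913318776832

Number of functions = 74347713614021927913318776832


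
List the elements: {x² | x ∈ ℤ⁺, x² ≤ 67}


Checking each candidate:
Condition: positive perfect squares ≤ 67
Result = {1, 4, 9, 16, 25, 36, 49, 64}

{1, 4, 9, 16, 25, 36, 49, 64}


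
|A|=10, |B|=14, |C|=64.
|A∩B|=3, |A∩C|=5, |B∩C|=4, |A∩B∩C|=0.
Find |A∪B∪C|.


|A∪B∪C| = |A|+|B|+|C| - |A∩B|-|A∩C|-|B∩C| + |A∩B∩C|
= 10+14+64 - 3-5-4 + 0
= 88 - 12 + 0
= 76

|A ∪ B ∪ C| = 76


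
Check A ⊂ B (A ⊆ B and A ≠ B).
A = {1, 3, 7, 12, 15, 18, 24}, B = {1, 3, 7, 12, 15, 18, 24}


A ⊂ B requires: A ⊆ B AND A ≠ B.
A ⊆ B? Yes
A = B? Yes
A = B, so A is not a PROPER subset.

No, A is not a proper subset of B


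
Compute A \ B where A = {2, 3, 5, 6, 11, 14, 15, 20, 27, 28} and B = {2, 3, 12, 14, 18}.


A \ B = elements in A but not in B
A = {2, 3, 5, 6, 11, 14, 15, 20, 27, 28}
B = {2, 3, 12, 14, 18}
Remove from A any elements in B
A \ B = {5, 6, 11, 15, 20, 27, 28}

A \ B = {5, 6, 11, 15, 20, 27, 28}


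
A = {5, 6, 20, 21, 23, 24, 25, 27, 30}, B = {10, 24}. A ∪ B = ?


A ∪ B = all elements in A or B (or both)
A = {5, 6, 20, 21, 23, 24, 25, 27, 30}
B = {10, 24}
A ∪ B = {5, 6, 10, 20, 21, 23, 24, 25, 27, 30}

A ∪ B = {5, 6, 10, 20, 21, 23, 24, 25, 27, 30}


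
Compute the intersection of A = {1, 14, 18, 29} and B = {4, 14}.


A ∩ B = elements in both A and B
A = {1, 14, 18, 29}
B = {4, 14}
A ∩ B = {14}

A ∩ B = {14}


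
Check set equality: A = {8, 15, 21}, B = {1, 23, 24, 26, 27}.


Two sets are equal iff they have exactly the same elements.
A = {8, 15, 21}
B = {1, 23, 24, 26, 27}
Differences: {1, 8, 15, 21, 23, 24, 26, 27}
A ≠ B

No, A ≠ B


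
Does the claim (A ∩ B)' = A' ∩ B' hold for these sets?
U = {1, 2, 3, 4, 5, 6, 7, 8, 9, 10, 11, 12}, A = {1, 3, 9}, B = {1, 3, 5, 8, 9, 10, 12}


LHS: A ∩ B = {1, 3, 9}
(A ∩ B)' = U \ (A ∩ B) = {2, 4, 5, 6, 7, 8, 10, 11, 12}
A' = {2, 4, 5, 6, 7, 8, 10, 11, 12}, B' = {2, 4, 6, 7, 11}
Claimed RHS: A' ∩ B' = {2, 4, 6, 7, 11}
Identity is INVALID: LHS = {2, 4, 5, 6, 7, 8, 10, 11, 12} but the RHS claimed here equals {2, 4, 6, 7, 11}. The correct form is (A ∩ B)' = A' ∪ B'.

Identity is invalid: (A ∩ B)' = {2, 4, 5, 6, 7, 8, 10, 11, 12} but A' ∩ B' = {2, 4, 6, 7, 11}. The correct De Morgan law is (A ∩ B)' = A' ∪ B'.


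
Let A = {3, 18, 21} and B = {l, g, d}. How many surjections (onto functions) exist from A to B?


n = |A| = 3, k = |B| = 3. Surjections via inclusion-exclusion:
S(n,k) = Σ(-1)^i × C(k,i) × (k-i)^n, i=0 to k
i=0: (-1)^0×C(3,0)×3^3 = 27
i=1: (-1)^1×C(3,1)×2^3 = -24
i=2: (-1)^2×C(3,2)×1^3 = 3
i=3: (-1)^3×C(3,3)×0^3 = 0
Total = 6

Number of surjections = 6


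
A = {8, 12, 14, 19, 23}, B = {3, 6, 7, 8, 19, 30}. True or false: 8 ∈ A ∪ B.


A = {8, 12, 14, 19, 23}, B = {3, 6, 7, 8, 19, 30}
A ∪ B = all elements in A or B
A ∪ B = {3, 6, 7, 8, 12, 14, 19, 23, 30}
Checking if 8 ∈ A ∪ B
8 is in A ∪ B → True

8 ∈ A ∪ B


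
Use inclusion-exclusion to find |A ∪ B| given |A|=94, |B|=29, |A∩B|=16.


|A ∪ B| = |A| + |B| - |A ∩ B|
= 94 + 29 - 16
= 107

|A ∪ B| = 107


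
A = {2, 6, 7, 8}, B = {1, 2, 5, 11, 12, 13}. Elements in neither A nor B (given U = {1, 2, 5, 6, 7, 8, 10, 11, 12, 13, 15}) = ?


A = {2, 6, 7, 8}
B = {1, 2, 5, 11, 12, 13}
Region: in neither A nor B (given U = {1, 2, 5, 6, 7, 8, 10, 11, 12, 13, 15})
Elements: {10, 15}

Elements in neither A nor B (given U = {1, 2, 5, 6, 7, 8, 10, 11, 12, 13, 15}): {10, 15}


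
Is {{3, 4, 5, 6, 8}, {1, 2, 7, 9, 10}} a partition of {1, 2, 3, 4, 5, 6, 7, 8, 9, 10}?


A partition requires: (1) non-empty parts, (2) pairwise disjoint, (3) union = U
Parts: {3, 4, 5, 6, 8}, {1, 2, 7, 9, 10}
Union of parts: {1, 2, 3, 4, 5, 6, 7, 8, 9, 10}
U = {1, 2, 3, 4, 5, 6, 7, 8, 9, 10}
All non-empty? True
Pairwise disjoint? True
Covers U? True

Yes, valid partition


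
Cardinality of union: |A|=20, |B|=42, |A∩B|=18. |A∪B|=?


|A ∪ B| = |A| + |B| - |A ∩ B|
= 20 + 42 - 18
= 44

|A ∪ B| = 44


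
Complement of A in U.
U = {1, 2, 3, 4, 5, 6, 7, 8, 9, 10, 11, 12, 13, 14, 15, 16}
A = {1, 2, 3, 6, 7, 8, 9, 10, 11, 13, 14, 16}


Aᶜ = U \ A = elements in U but not in A
U = {1, 2, 3, 4, 5, 6, 7, 8, 9, 10, 11, 12, 13, 14, 15, 16}
A = {1, 2, 3, 6, 7, 8, 9, 10, 11, 13, 14, 16}
Aᶜ = {4, 5, 12, 15}

Aᶜ = {4, 5, 12, 15}


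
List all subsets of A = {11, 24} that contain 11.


A subset of A contains 11 iff the remaining 1 elements form any subset of A \ {11}.
Count: 2^(n-1) = 2^1 = 2
Subsets containing 11: {11}, {11, 24}

Subsets containing 11 (2 total): {11}, {11, 24}


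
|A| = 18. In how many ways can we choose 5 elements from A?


C(n,k) = n! / (k!(n-k)!)
C(18,5) = 18! / (5!13!)
= 8568

C(18,5) = 8568


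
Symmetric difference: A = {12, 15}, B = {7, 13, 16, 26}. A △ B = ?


A △ B = (A \ B) ∪ (B \ A) = elements in exactly one of A or B
A \ B = {12, 15}
B \ A = {7, 13, 16, 26}
A △ B = {7, 12, 13, 15, 16, 26}

A △ B = {7, 12, 13, 15, 16, 26}


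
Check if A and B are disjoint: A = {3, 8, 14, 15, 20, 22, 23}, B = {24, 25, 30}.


Disjoint means A ∩ B = ∅.
A ∩ B = ∅
A ∩ B = ∅, so A and B are disjoint.

Yes, A and B are disjoint


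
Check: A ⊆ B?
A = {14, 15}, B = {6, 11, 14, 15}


A ⊆ B means every element of A is in B.
All elements of A are in B.
So A ⊆ B.

Yes, A ⊆ B


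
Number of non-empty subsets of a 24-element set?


Total subsets = 2^n = 2^24 = 16777216
Non-empty subsets exclude the empty set: 2^n - 1
= 16777216 - 1
= 16777215

Number of non-empty subsets = 16777215


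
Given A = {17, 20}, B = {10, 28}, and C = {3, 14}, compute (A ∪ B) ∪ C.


A ∪ B = {10, 17, 20, 28}
(A ∪ B) ∪ C = {3, 10, 14, 17, 20, 28}

A ∪ B ∪ C = {3, 10, 14, 17, 20, 28}


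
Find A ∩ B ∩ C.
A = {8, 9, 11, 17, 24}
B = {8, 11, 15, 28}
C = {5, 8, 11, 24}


A ∩ B = {8, 11}
(A ∩ B) ∩ C = {8, 11}

A ∩ B ∩ C = {8, 11}


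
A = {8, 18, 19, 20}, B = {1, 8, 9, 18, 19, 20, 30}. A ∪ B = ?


A ∪ B = all elements in A or B (or both)
A = {8, 18, 19, 20}
B = {1, 8, 9, 18, 19, 20, 30}
A ∪ B = {1, 8, 9, 18, 19, 20, 30}

A ∪ B = {1, 8, 9, 18, 19, 20, 30}


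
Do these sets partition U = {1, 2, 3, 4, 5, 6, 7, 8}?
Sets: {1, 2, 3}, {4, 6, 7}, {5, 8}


A partition requires: (1) non-empty parts, (2) pairwise disjoint, (3) union = U
Parts: {1, 2, 3}, {4, 6, 7}, {5, 8}
Union of parts: {1, 2, 3, 4, 5, 6, 7, 8}
U = {1, 2, 3, 4, 5, 6, 7, 8}
All non-empty? True
Pairwise disjoint? True
Covers U? True

Yes, valid partition


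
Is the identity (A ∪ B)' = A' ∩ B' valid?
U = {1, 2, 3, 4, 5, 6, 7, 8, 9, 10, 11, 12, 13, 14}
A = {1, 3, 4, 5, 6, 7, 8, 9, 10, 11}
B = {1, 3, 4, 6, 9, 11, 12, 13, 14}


LHS: A ∪ B = {1, 3, 4, 5, 6, 7, 8, 9, 10, 11, 12, 13, 14}
(A ∪ B)' = U \ (A ∪ B) = {2}
A' = {2, 12, 13, 14}, B' = {2, 5, 7, 8, 10}
Claimed RHS: A' ∩ B' = {2}
Identity is VALID: LHS = RHS = {2} ✓

Identity is valid. (A ∪ B)' = A' ∩ B' = {2}


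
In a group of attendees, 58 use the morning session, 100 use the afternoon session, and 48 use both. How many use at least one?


|A ∪ B| = |A| + |B| - |A ∩ B|
= 58 + 100 - 48
= 110

|A ∪ B| = 110


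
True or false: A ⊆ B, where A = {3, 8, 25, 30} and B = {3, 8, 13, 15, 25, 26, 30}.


A ⊆ B means every element of A is in B.
All elements of A are in B.
So A ⊆ B.

Yes, A ⊆ B


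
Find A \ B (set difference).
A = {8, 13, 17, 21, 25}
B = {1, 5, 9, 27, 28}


A \ B = elements in A but not in B
A = {8, 13, 17, 21, 25}
B = {1, 5, 9, 27, 28}
Remove from A any elements in B
A \ B = {8, 13, 17, 21, 25}

A \ B = {8, 13, 17, 21, 25}


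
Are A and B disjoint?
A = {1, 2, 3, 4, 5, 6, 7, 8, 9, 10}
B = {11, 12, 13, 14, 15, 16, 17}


Disjoint means A ∩ B = ∅.
A ∩ B = ∅
A ∩ B = ∅, so A and B are disjoint.

Yes, A and B are disjoint


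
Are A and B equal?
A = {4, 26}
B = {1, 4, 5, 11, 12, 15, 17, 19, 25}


Two sets are equal iff they have exactly the same elements.
A = {4, 26}
B = {1, 4, 5, 11, 12, 15, 17, 19, 25}
Differences: {1, 5, 11, 12, 15, 17, 19, 25, 26}
A ≠ B

No, A ≠ B


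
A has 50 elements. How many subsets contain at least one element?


Total subsets = 2^n = 2^50 = 1125899906842624
Non-empty subsets exclude the empty set: 2^n - 1
= 1125899906842624 - 1
= 1125899906842623

Number of non-empty subsets = 1125899906842623


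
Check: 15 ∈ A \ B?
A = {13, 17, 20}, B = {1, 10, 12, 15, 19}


A = {13, 17, 20}, B = {1, 10, 12, 15, 19}
A \ B = elements in A but not in B
A \ B = {13, 17, 20}
Checking if 15 ∈ A \ B
15 is not in A \ B → False

15 ∉ A \ B


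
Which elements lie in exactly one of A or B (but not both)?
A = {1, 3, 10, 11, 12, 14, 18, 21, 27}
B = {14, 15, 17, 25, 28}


A △ B = (A \ B) ∪ (B \ A) = elements in exactly one of A or B
A \ B = {1, 3, 10, 11, 12, 18, 21, 27}
B \ A = {15, 17, 25, 28}
A △ B = {1, 3, 10, 11, 12, 15, 17, 18, 21, 25, 27, 28}

A △ B = {1, 3, 10, 11, 12, 15, 17, 18, 21, 25, 27, 28}


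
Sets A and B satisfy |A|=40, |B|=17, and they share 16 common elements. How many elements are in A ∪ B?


|A ∪ B| = |A| + |B| - |A ∩ B|
= 40 + 17 - 16
= 41

|A ∪ B| = 41
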